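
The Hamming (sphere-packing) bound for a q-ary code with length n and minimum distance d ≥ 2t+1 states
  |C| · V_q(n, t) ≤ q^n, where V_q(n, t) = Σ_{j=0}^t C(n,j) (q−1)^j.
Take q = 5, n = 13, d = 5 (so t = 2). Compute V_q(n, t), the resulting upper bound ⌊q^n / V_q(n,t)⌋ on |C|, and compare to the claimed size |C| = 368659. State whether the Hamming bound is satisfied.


V_q(n, t) = 1301, q^n = 1220703125, Hamming bound = 938280, |C| = 368659 ≤ bound (satisfied).

Step 1: Compute V_q(n, t) = Σ_{j=0}^2 C(n, j) (q−1)^j.
  j = 0: C(13,0)·(4)^0 = 1·1 = 1.
  j = 1: C(13,1)·(4)^1 = 13·4 = 52.
  j = 2: C(13,2)·(4)^2 = 78·16 = 1248.
  V_q(n, t) = 1 + 52 + 1248 = 1301.
Step 2: q^n = 5^13 = 1220703125.
Step 3: Hamming bound ⌊q^n / V_q(n,t)⌋ = ⌊1220703125/1301⌋ = 938280.
Step 4: Compare |C| = 368659 to 938280: satisfied.
The claimed |C| lies below the Hamming bound.


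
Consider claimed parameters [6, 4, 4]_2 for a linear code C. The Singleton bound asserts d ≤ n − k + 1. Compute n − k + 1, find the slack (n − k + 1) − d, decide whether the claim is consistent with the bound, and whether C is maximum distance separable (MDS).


Singleton RHS = n − k + 1 = 3, slack = -1, bound violated (no such code; not MDS).

Singleton bound: d ≤ n − k + 1.
Here n = 6, k = 4, so n − k + 1 = 3.
Given d = 4, check d ≤ 3: NO.
Slack = (n − k + 1) − d = -1.
The slack is negative: d = 4 exceeds n − k + 1 = 3 by 1, so the Singleton bound is violated and no linear [6, 4, 4]_2 code can exist. In particular it is not MDS (MDS requires d = n − k + 1 exactly).
Description: the claimed parameters are [6, 4, 4]_2; such a code would be impossible (violates the Singleton bound).


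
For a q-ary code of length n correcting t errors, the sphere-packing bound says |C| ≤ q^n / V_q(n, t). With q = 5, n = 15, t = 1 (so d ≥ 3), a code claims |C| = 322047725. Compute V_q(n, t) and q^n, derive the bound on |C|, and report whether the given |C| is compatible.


V_q(n, t) = 61, q^n = 30517578125, Hamming bound = 500288165, |C| = 322047725 ≤ bound (satisfied).

Step 1: Compute V_q(n, t) = Σ_{j=0}^1 C(n, j) (q−1)^j.
  j = 0: C(15,0)·(4)^0 = 1·1 = 1.
  j = 1: C(15,1)·(4)^1 = 15·4 = 60.
  V_q(n, t) = 1 + 60 = 61.
Step 2: q^n = 5^15 = 30517578125.
Step 3: Hamming bound ⌊q^n / V_q(n,t)⌋ = ⌊30517578125/61⌋ = 500288165.
Step 4: Compare |C| = 322047725 to 500288165: satisfied.
The claimed |C| lies below the Hamming bound.


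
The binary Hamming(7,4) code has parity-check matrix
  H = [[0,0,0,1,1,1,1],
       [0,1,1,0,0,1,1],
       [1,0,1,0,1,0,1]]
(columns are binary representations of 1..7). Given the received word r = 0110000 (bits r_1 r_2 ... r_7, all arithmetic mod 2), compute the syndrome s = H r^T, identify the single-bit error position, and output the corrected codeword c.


s = (0, 0, 1)^T, error position = 1, corrected codeword c = 1110000

Compute s = H r^T mod 2 one row at a time:
  s_1 = 0 + 0 + 0 + 0 = 0 ≡ 0 (mod 2).
  s_2 = 1 + 1 + 0 + 0 = 2 ≡ 0 (mod 2).
  s_3 = 0 + 1 + 0 + 0 = 1 ≡ 1 (mod 2).
s = (0, 0, 1)^T — this equals column 1 of H (binary 001), so error is at position 1.
Correct: flip bit 1 of r = 0110000 to get c = 1110000.


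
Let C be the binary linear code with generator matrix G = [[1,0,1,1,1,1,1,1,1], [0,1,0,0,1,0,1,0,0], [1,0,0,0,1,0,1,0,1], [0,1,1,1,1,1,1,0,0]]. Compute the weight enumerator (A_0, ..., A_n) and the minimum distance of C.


Weight distribution: A_0 = 1, A_1 = 1, A_3 = 3, A_4 = 4, A_5 = 1, A_6 = 2, A_7 = 3, A_8 = 1. Minimum distance d = 1.

Enumerate all 2^4 = 16 messages m ∈ F_2^4.
For each, compute codeword c = mG in F_2^9, then tally its weight.
  m = 0000 → c = 000000000, weight = 0.
  m = 1000 → c = 101111111, weight = 8.
  m = 0100 → c = 010010100, weight = 3.
  m = 1100 → c = 111101011, weight = 7.
  m = 0010 → c = 100010101, weight = 4.
  m = 1010 → c = 001101010, weight = 4.
  m = 0110 → c = 110000001, weight = 3.
  m = 1110 → c = 011111110, weight = 7.
  m = 0001 → c = 011111100, weight = 6.
  m = 1001 → c = 110000011, weight = 4.
  m = 0101 → c = 001101000, weight = 3.
  m = 1101 → c = 100010111, weight = 5.
  m = 0011 → c = 111101001, weight = 6.
  m = 1011 → c = 010010110, weight = 4.
  m = 0111 → c = 101111101, weight = 7.
  m = 1111 → c = 000000010, weight = 1.
Tally weights:
  weight 0: 1 codewords.
  weight 1: 1 codewords.
  weight 3: 3 codewords.
  weight 4: 4 codewords.
  weight 5: 1 codewords.
  weight 6: 2 codewords.
  weight 7: 3 codewords.
  weight 8: 1 codewords.
Minimum distance d = smallest w > 0 with A_w > 0 = 1.
Sanity: Σ A_w = 16 = 2^4 = 16 ✓.


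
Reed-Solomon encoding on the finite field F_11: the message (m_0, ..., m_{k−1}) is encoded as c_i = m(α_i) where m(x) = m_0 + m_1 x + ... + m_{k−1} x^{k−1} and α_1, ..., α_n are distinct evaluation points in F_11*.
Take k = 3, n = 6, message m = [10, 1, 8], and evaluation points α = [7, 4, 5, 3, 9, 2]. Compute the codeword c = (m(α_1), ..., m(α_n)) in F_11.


c = [2, 10, 6, 8, 7, 0]

Message polynomial: m(x) = 10 + 1·x + 8·x^2 (mod 11).
For each evaluation point α_i, compute m(α_i) mod 11:
  α_1 = 7: Horner steps 8 → 2 → 2, so m(7) = 2.
  α_2 = 4: Horner steps 8 → 0 → 10, so m(4) = 10.
  α_3 = 5: Horner steps 8 → 8 → 6, so m(5) = 6.
  α_4 = 3: Horner steps 8 → 3 → 8, so m(3) = 8.
  α_5 = 9: Horner steps 8 → 7 → 7, so m(9) = 7.
  α_6 = 2: Horner steps 8 → 6 → 0, so m(2) = 0.
Codeword c = [2, 10, 6, 8, 7, 0] ∈ F_11^6.


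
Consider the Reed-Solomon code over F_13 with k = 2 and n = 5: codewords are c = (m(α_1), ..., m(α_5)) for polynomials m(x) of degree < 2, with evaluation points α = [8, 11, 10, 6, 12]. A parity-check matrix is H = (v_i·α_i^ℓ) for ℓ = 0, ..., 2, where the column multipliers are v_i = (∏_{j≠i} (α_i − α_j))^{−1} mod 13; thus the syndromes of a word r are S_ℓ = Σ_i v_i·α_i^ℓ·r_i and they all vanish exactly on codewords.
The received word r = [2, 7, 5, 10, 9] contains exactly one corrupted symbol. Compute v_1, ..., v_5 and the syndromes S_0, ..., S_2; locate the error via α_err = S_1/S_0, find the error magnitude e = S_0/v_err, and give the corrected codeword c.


S = (10, 2, 3), error at position 1, error magnitude e = 1, c = [1, 7, 5, 10, 9].

Step 1: column multipliers v_i = (∏_{j≠i}(α_i − α_j))^{−1} mod 13.
  i = 1 (α = 8): (8−11)(8−10)(8−6)(8−12) = (−3)·(−2)·2·(−4) = −48 ≡ 4, so v_1 = 4^{−1} = 10 (mod 13).
  i = 2 (α = 11): (11−8)(11−10)(11−6)(11−12) = 3·1·5·(−1) = −15 ≡ 11, so v_2 = 11^{−1} = 6 (mod 13).
  i = 3 (α = 10): (10−8)(10−11)(10−6)(10−12) = 2·(−1)·4·(−2) = 16 ≡ 3, so v_3 = 3^{−1} = 9 (mod 13).
  i = 4 (α = 6): (6−8)(6−11)(6−10)(6−12) = (−2)·(−5)·(−4)·(−6) = 240 ≡ 6, so v_4 = 6^{−1} = 11 (mod 13).
  i = 5 (α = 12): (12−8)(12−11)(12−10)(12−6) = 4·1·2·6 = 48 ≡ 9, so v_5 = 9^{−1} = 3 (mod 13).
  v = [10, 6, 9, 11, 3].
Step 2: syndromes of r = [2, 7, 5, 10, 9] (all sums mod 13).
  S_0 = Σ v_i r_i = 10·2 + 6·7 + 9·5 + 11·10 + 3·9 = 244 ≡ 10.
  S_1 = Σ v_i α_i r_i = 10·8·2 + 6·11·7 + 9·10·5 + 11·6·10 + 3·12·9 = 2056 ≡ 2.
  α_i^2 mod 13 = [12, 4, 9, 10, 1].
  S_2 = Σ v_i α_i^2 r_i = 10·12·2 + 6·4·7 + 9·9·5 + 11·10·10 + 3·1·9 = 1940 ≡ 3.
  S = (10, 2, 3) ≠ 0, so r is not a codeword (an error is present).
Step 3: locate the error. For a single error e at position i, S_ℓ = v_i·e·α_i^ℓ, so α_err = S_1/S_0.
  S_0^{−1} = 10^{−1} = 4 (mod 13), so α_err = 2·4 = 8 ≡ 8 = α_1. Error position i = 1.
  Consistency check: S_2/S_1 = 3·7 = 21 ≡ 8 = α_err ✓ (single-error assumption holds).
Step 4: error magnitude e = S_0/v_1 = S_0·∏_{j≠1}(α_1 − α_j) = 10·4 = 40 ≡ 1 (mod 13).
Step 5: correct position 1: c_1 = r_1 − e = 2 − 1 ≡ 1 (mod 13). Hence c = [1, 7, 5, 10, 9].
  Check: interpolating c through the α_i gives m(x) = 11 + 2·x (degree < 2) with m(α_i) = c_i for every i, so c is indeed a codeword.


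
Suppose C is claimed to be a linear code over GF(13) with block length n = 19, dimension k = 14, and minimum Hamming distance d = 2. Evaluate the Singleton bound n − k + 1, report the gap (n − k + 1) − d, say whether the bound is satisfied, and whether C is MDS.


Singleton RHS = n − k + 1 = 6, slack = 4, bound satisfied, not MDS.

Singleton bound: d ≤ n − k + 1.
Here n = 19, k = 14, so n − k + 1 = 6.
Given d = 2, check d ≤ 6: YES.
Slack = (n − k + 1) − d = 4.
The code is NOT MDS (slack = 4 > 0).
Description: the claimed parameters are [19, 14, 2]_13; such a code would be non-MDS.


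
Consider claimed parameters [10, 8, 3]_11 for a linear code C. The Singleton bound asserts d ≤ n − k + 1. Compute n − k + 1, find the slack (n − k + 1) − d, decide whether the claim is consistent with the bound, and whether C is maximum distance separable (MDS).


Singleton RHS = n − k + 1 = 3, slack = 0, bound satisfied, MDS.

Singleton bound: d ≤ n − k + 1.
Here n = 10, k = 8, so n − k + 1 = 3.
Given d = 3, check d ≤ 3: YES.
Slack = (n − k + 1) − d = 0.
The code is MDS (slack = 0).
Description: the claimed parameters are [10, 8, 3]_11; such a code would be MDS (meets Singleton bound).


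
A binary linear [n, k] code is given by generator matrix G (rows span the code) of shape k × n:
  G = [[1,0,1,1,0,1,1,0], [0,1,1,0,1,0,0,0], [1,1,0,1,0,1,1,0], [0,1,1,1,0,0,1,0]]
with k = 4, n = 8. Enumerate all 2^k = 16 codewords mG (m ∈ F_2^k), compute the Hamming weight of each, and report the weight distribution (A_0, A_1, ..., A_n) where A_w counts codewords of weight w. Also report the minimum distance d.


Weight distribution: A_0 = 1, A_1 = 1, A_2 = 2, A_3 = 4, A_4 = 3, A_5 = 3, A_6 = 2. Minimum distance d = 1.

Enumerate all 2^4 = 16 messages m ∈ F_2^4.
For each, compute codeword c = mG in F_2^8, then tally its weight.
  m = 0000 → c = 00000000, weight = 0.
  m = 1000 → c = 10110110, weight = 5.
  m = 0100 → c = 01101000, weight = 3.
  m = 1100 → c = 11011110, weight = 6.
  m = 0010 → c = 11010110, weight = 5.
  m = 1010 → c = 01100000, weight = 2.
  m = 0110 → c = 10111110, weight = 6.
  m = 1110 → c = 00001000, weight = 1.
  m = 0001 → c = 01110010, weight = 4.
  m = 1001 → c = 11000100, weight = 3.
  m = 0101 → c = 00011010, weight = 3.
  m = 1101 → c = 10101100, weight = 4.
  m = 0011 → c = 10100100, weight = 3.
  m = 1011 → c = 00010010, weight = 2.
  m = 0111 → c = 11001100, weight = 4.
  m = 1111 → c = 01111010, weight = 5.
Tally weights:
  weight 0: 1 codewords.
  weight 1: 1 codewords.
  weight 2: 2 codewords.
  weight 3: 4 codewords.
  weight 4: 3 codewords.
  weight 5: 3 codewords.
  weight 6: 2 codewords.
Minimum distance d = smallest w > 0 with A_w > 0 = 1.
Sanity: Σ A_w = 16 = 2^4 = 16 ✓.


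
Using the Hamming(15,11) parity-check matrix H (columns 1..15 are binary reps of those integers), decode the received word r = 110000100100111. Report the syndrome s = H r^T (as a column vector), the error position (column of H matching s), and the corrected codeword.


s = (0, 0, 1, 0)^T, error position = 2, corrected codeword c = 100000100100111

Compute s = H r^T mod 2 one row at a time:
  s_1 = 0 + 0 + 1 + 0 + 0 + 1 + 1 + 1 = 4 ≡ 0 (mod 2).
  s_2 = 0 + 0 + 0 + 1 + 0 + 1 + 1 + 1 = 4 ≡ 0 (mod 2).
  s_3 = 1 + 0 + 0 + 1 + 1 + 0 + 1 + 1 = 5 ≡ 1 (mod 2).
  s_4 = 1 + 0 + 0 + 1 + 0 + 0 + 1 + 1 = 4 ≡ 0 (mod 2).
s = (0, 0, 1, 0)^T — this equals column 2 of H (binary 0010), so error is at position 2.
Correct: flip bit 2 of r = 110000100100111 to get c = 100000100100111.


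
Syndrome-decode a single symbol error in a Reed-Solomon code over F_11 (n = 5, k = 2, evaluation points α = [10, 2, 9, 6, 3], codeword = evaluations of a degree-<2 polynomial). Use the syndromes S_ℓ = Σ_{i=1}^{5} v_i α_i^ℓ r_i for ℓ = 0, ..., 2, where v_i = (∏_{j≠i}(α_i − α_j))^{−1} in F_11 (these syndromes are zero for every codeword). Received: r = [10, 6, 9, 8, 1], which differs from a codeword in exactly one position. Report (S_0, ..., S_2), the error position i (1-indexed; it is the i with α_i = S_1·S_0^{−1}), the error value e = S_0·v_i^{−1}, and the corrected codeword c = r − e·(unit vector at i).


S = (10, 2, 7), error at position 3, error magnitude e = 5, c = [10, 6, 4, 8, 1].

Step 1: column multipliers v_i = (∏_{j≠i}(α_i − α_j))^{−1} mod 11.
  i = 1 (α = 10): (10−2)(10−9)(10−6)(10−3) = 8·1·4·7 = 224 ≡ 4, so v_1 = 4^{−1} = 3 (mod 11).
  i = 2 (α = 2): (2−10)(2−9)(2−6)(2−3) = (−8)·(−7)·(−4)·(−1) = 224 ≡ 4, so v_2 = 4^{−1} = 3 (mod 11).
  i = 3 (α = 9): (9−10)(9−2)(9−6)(9−3) = (−1)·7·3·6 = −126 ≡ 6, so v_3 = 6^{−1} = 2 (mod 11).
  i = 4 (α = 6): (6−10)(6−2)(6−9)(6−3) = (−4)·4·(−3)·3 = 144 ≡ 1, so v_4 = 1^{−1} = 1 (mod 11).
  i = 5 (α = 3): (3−10)(3−2)(3−9)(3−6) = (−7)·1·(−6)·(−3) = −126 ≡ 6, so v_5 = 6^{−1} = 2 (mod 11).
  v = [3, 3, 2, 1, 2].
Step 2: syndromes of r = [10, 6, 9, 8, 1] (all sums mod 11).
  S_0 = Σ v_i r_i = 3·10 + 3·6 + 2·9 + 1·8 + 2·1 = 76 ≡ 10.
  S_1 = Σ v_i α_i r_i = 3·10·10 + 3·2·6 + 2·9·9 + 1·6·8 + 2·3·1 = 552 ≡ 2.
  α_i^2 mod 11 = [1, 4, 4, 3, 9].
  S_2 = Σ v_i α_i^2 r_i = 3·1·10 + 3·4·6 + 2·4·9 + 1·3·8 + 2·9·1 = 216 ≡ 7.
  S = (10, 2, 7) ≠ 0, so r is not a codeword (an error is present).
Step 3: locate the error. For a single error e at position i, S_ℓ = v_i·e·α_i^ℓ, so α_err = S_1/S_0.
  S_0^{−1} = 10^{−1} = 10 (mod 11), so α_err = 2·10 = 20 ≡ 9 = α_3. Error position i = 3.
  Consistency check: S_2/S_1 = 7·6 = 42 ≡ 9 = α_err ✓ (single-error assumption holds).
Step 4: error magnitude e = S_0/v_3 = S_0·∏_{j≠3}(α_3 − α_j) = 10·6 = 60 ≡ 5 (mod 11).
Step 5: correct position 3: c_3 = r_3 − e = 9 − 5 ≡ 4 (mod 11). Hence c = [10, 6, 4, 8, 1].
  Check: interpolating c through the α_i gives m(x) = 5 + 6·x (degree < 2) with m(α_i) = c_i for every i, so c is indeed a codeword.


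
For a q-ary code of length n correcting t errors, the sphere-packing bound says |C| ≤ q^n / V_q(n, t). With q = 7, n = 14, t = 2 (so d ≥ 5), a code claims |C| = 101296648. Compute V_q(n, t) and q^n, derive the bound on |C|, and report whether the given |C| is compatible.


V_q(n, t) = 3361, q^n = 678223072849, Hamming bound = 201792047, |C| = 101296648 ≤ bound (satisfied).

Step 1: Compute V_q(n, t) = Σ_{j=0}^2 C(n, j) (q−1)^j.
  j = 0: C(14,0)·(6)^0 = 1·1 = 1.
  j = 1: C(14,1)·(6)^1 = 14·6 = 84.
  j = 2: C(14,2)·(6)^2 = 91·36 = 3276.
  V_q(n, t) = 1 + 84 + 3276 = 3361.
Step 2: q^n = 7^14 = 678223072849.
Step 3: Hamming bound ⌊q^n / V_q(n,t)⌋ = ⌊678223072849/3361⌋ = 201792047.
Step 4: Compare |C| = 101296648 to 201792047: satisfied.
The claimed |C| lies below the Hamming bound.


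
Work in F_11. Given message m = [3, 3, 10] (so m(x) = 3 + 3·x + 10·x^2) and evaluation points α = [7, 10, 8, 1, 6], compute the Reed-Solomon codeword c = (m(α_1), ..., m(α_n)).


c = [8, 10, 7, 5, 7]

Message polynomial: m(x) = 3 + 3·x + 10·x^2 (mod 11).
For each evaluation point α_i, compute m(α_i) mod 11:
  α_1 = 7: Horner steps 10 → 7 → 8, so m(7) = 8.
  α_2 = 10: Horner steps 10 → 4 → 10, so m(10) = 10.
  α_3 = 8: Horner steps 10 → 6 → 7, so m(8) = 7.
  α_4 = 1: Horner steps 10 → 2 → 5, so m(1) = 5.
  α_5 = 6: Horner steps 10 → 8 → 7, so m(6) = 7.
Codeword c = [8, 10, 7, 5, 7] ∈ F_11^5.


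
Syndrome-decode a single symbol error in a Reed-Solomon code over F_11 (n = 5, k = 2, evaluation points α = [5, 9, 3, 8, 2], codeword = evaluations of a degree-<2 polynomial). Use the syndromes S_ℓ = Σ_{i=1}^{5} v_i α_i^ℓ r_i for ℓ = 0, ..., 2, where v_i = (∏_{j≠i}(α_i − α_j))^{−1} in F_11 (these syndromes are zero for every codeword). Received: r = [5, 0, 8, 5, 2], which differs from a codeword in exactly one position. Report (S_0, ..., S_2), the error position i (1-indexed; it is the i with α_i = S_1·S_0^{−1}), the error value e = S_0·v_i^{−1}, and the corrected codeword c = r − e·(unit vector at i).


S = (3, 4, 9), error at position 1, error magnitude e = 7, c = [9, 0, 8, 5, 2].

Step 1: column multipliers v_i = (∏_{j≠i}(α_i − α_j))^{−1} mod 11.
  i = 1 (α = 5): (5−9)(5−3)(5−8)(5−2) = (−4)·2·(−3)·3 = 72 ≡ 6, so v_1 = 6^{−1} = 2 (mod 11).
  i = 2 (α = 9): (9−5)(9−3)(9−8)(9−2) = 4·6·1·7 = 168 ≡ 3, so v_2 = 3^{−1} = 4 (mod 11).
  i = 3 (α = 3): (3−5)(3−9)(3−8)(3−2) = (−2)·(−6)·(−5)·1 = −60 ≡ 6, so v_3 = 6^{−1} = 2 (mod 11).
  i = 4 (α = 8): (8−5)(8−9)(8−3)(8−2) = 3·(−1)·5·6 = −90 ≡ 9, so v_4 = 9^{−1} = 5 (mod 11).
  i = 5 (α = 2): (2−5)(2−9)(2−3)(2−8) = (−3)·(−7)·(−1)·(−6) = 126 ≡ 5, so v_5 = 5^{−1} = 9 (mod 11).
  v = [2, 4, 2, 5, 9].
Step 2: syndromes of r = [5, 0, 8, 5, 2] (all sums mod 11).
  S_0 = Σ v_i r_i = 2·5 + 4·0 + 2·8 + 5·5 + 9·2 = 69 ≡ 3.
  S_1 = Σ v_i α_i r_i = 2·5·5 + 4·9·0 + 2·3·8 + 5·8·5 + 9·2·2 = 334 ≡ 4.
  α_i^2 mod 11 = [3, 4, 9, 9, 4].
  S_2 = Σ v_i α_i^2 r_i = 2·3·5 + 4·4·0 + 2·9·8 + 5·9·5 + 9·4·2 = 471 ≡ 9.
  S = (3, 4, 9) ≠ 0, so r is not a codeword (an error is present).
Step 3: locate the error. For a single error e at position i, S_ℓ = v_i·e·α_i^ℓ, so α_err = S_1/S_0.
  S_0^{−1} = 3^{−1} = 4 (mod 11), so α_err = 4·4 = 16 ≡ 5 = α_1. Error position i = 1.
  Consistency check: S_2/S_1 = 9·3 = 27 ≡ 5 = α_err ✓ (single-error assumption holds).
Step 4: error magnitude e = S_0/v_1 = S_0·∏_{j≠1}(α_1 − α_j) = 3·6 = 18 ≡ 7 (mod 11).
Step 5: correct position 1: c_1 = r_1 − e = 5 − 7 ≡ 9 (mod 11). Hence c = [9, 0, 8, 5, 2].
  Check: interpolating c through the α_i gives m(x) = 1 + 6·x (degree < 2) with m(α_i) = c_i for every i, so c is indeed a codeword.


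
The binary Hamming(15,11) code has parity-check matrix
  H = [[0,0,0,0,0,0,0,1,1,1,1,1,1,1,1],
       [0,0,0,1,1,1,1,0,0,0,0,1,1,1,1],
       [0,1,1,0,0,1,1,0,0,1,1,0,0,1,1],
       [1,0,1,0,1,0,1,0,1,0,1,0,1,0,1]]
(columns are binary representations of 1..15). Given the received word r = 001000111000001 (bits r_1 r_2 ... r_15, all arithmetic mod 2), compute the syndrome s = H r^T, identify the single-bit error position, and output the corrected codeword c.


s = (1, 0, 1, 0)^T, error position = 10, corrected codeword c = 001000111100001

Compute s = H r^T mod 2 one row at a time:
  s_1 = 1 + 1 + 0 + 0 + 0 + 0 + 0 + 1 = 3 ≡ 1 (mod 2).
  s_2 = 0 + 0 + 0 + 1 + 0 + 0 + 0 + 1 = 2 ≡ 0 (mod 2).
  s_3 = 0 + 1 + 0 + 1 + 0 + 0 + 0 + 1 = 3 ≡ 1 (mod 2).
  s_4 = 0 + 1 + 0 + 1 + 1 + 0 + 0 + 1 = 4 ≡ 0 (mod 2).
s = (1, 0, 1, 0)^T — this equals column 10 of H (binary 1010), so error is at position 10.
Correct: flip bit 10 of r = 001000111000001 to get c = 001000111100001.


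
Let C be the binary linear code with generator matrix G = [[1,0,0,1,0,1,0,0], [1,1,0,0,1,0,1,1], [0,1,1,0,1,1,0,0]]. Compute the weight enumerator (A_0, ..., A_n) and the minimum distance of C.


Weight distribution: A_0 = 1, A_3 = 1, A_4 = 2, A_5 = 3, A_6 = 1. Minimum distance d = 3.

Enumerate all 2^3 = 8 messages m ∈ F_2^3.
For each, compute codeword c = mG in F_2^8, then tally its weight.
  m = 000 → c = 00000000, weight = 0.
  m = 100 → c = 10010100, weight = 3.
  m = 010 → c = 11001011, weight = 5.
  m = 110 → c = 01011111, weight = 6.
  m = 001 → c = 01101100, weight = 4.
  m = 101 → c = 11111000, weight = 5.
  m = 011 → c = 10100111, weight = 5.
  m = 111 → c = 00110011, weight = 4.
Tally weights:
  weight 0: 1 codewords.
  weight 3: 1 codewords.
  weight 4: 2 codewords.
  weight 5: 3 codewords.
  weight 6: 1 codewords.
Minimum distance d = smallest w > 0 with A_w > 0 = 3.
Sanity: Σ A_w = 8 = 2^3 = 8 ✓.


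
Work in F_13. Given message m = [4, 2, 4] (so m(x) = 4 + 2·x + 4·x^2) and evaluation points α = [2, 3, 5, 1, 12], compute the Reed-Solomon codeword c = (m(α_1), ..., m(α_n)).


c = [11, 7, 10, 10, 6]

Message polynomial: m(x) = 4 + 2·x + 4·x^2 (mod 13).
For each evaluation point α_i, compute m(α_i) mod 13:
  α_1 = 2: Horner steps 4 → 10 → 11, so m(2) = 11.
  α_2 = 3: Horner steps 4 → 1 → 7, so m(3) = 7.
  α_3 = 5: Horner steps 4 → 9 → 10, so m(5) = 10.
  α_4 = 1: Horner steps 4 → 6 → 10, so m(1) = 10.
  α_5 = 12: Horner steps 4 → 11 → 6, so m(12) = 6.
Codeword c = [11, 7, 10, 10, 6] ∈ F_13^5.


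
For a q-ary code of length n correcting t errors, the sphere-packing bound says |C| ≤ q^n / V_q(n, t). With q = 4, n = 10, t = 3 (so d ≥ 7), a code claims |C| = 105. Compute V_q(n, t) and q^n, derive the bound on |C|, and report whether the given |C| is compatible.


V_q(n, t) = 3676, q^n = 1048576, Hamming bound = 285, |C| = 105 ≤ bound (satisfied).

Step 1: Compute V_q(n, t) = Σ_{j=0}^3 C(n, j) (q−1)^j.
  j = 0: C(10,0)·(3)^0 = 1·1 = 1.
  j = 1: C(10,1)·(3)^1 = 10·3 = 30.
  j = 2: C(10,2)·(3)^2 = 45·9 = 405.
  j = 3: C(10,3)·(3)^3 = 120·27 = 3240.
  V_q(n, t) = 1 + 30 + 405 + 3240 = 3676.
Step 2: q^n = 4^10 = 1048576.
Step 3: Hamming bound ⌊q^n / V_q(n,t)⌋ = ⌊1048576/3676⌋ = 285.
Step 4: Compare |C| = 105 to 285: satisfied.
The claimed |C| lies below the Hamming bound.


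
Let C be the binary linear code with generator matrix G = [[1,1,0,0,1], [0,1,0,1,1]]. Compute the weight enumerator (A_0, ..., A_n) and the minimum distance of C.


Weight distribution: A_0 = 1, A_2 = 1, A_3 = 2. Minimum distance d = 2.

Enumerate all 2^2 = 4 messages m ∈ F_2^2.
For each, compute codeword c = mG in F_2^5, then tally its weight.
  m = 00 → c = 00000, weight = 0.
  m = 10 → c = 11001, weight = 3.
  m = 01 → c = 01011, weight = 3.
  m = 11 → c = 10010, weight = 2.
Tally weights:
  weight 0: 1 codewords.
  weight 2: 1 codewords.
  weight 3: 2 codewords.
Minimum distance d = smallest w > 0 with A_w > 0 = 2.
Sanity: Σ A_w = 4 = 2^2 = 4 ✓.


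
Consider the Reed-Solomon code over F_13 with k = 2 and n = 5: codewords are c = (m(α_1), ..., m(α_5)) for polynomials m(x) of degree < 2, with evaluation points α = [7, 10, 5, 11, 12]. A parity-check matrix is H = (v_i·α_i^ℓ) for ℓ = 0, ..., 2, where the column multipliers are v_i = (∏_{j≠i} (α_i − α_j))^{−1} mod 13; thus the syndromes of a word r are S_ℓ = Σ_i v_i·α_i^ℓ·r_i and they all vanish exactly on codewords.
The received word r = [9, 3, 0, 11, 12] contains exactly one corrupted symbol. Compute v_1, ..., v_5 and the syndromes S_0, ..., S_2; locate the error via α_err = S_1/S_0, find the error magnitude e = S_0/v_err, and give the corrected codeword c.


S = (5, 3, 7), error at position 4, error magnitude e = 10, c = [9, 3, 0, 1, 12].

Step 1: column multipliers v_i = (∏_{j≠i}(α_i − α_j))^{−1} mod 13.
  i = 1 (α = 7): (7−10)(7−5)(7−11)(7−12) = (−3)·2·(−4)·(−5) = −120 ≡ 10, so v_1 = 10^{−1} = 4 (mod 13).
  i = 2 (α = 10): (10−7)(10−5)(10−11)(10−12) = 3·5·(−1)·(−2) = 30 ≡ 4, so v_2 = 4^{−1} = 10 (mod 13).
  i = 3 (α = 5): (5−7)(5−10)(5−11)(5−12) = (−2)·(−5)·(−6)·(−7) = 420 ≡ 4, so v_3 = 4^{−1} = 10 (mod 13).
  i = 4 (α = 11): (11−7)(11−10)(11−5)(11−12) = 4·1·6·(−1) = −24 ≡ 2, so v_4 = 2^{−1} = 7 (mod 13).
  i = 5 (α = 12): (12−7)(12−10)(12−5)(12−11) = 5·2·7·1 = 70 ≡ 5, so v_5 = 5^{−1} = 8 (mod 13).
  v = [4, 10, 10, 7, 8].
Step 2: syndromes of r = [9, 3, 0, 11, 12] (all sums mod 13).
  S_0 = Σ v_i r_i = 4·9 + 10·3 + 10·0 + 7·11 + 8·12 = 239 ≡ 5.
  S_1 = Σ v_i α_i r_i = 4·7·9 + 10·10·3 + 10·5·0 + 7·11·11 + 8·12·12 = 2551 ≡ 3.
  α_i^2 mod 13 = [10, 9, 12, 4, 1].
  S_2 = Σ v_i α_i^2 r_i = 4·10·9 + 10·9·3 + 10·12·0 + 7·4·11 + 8·1·12 = 1034 ≡ 7.
  S = (5, 3, 7) ≠ 0, so r is not a codeword (an error is present).
Step 3: locate the error. For a single error e at position i, S_ℓ = v_i·e·α_i^ℓ, so α_err = S_1/S_0.
  S_0^{−1} = 5^{−1} = 8 (mod 13), so α_err = 3·8 = 24 ≡ 11 = α_4. Error position i = 4.
  Consistency check: S_2/S_1 = 7·9 = 63 ≡ 11 = α_err ✓ (single-error assumption holds).
Step 4: error magnitude e = S_0/v_4 = S_0·∏_{j≠4}(α_4 − α_j) = 5·2 = 10 ≡ 10 (mod 13).
Step 5: correct position 4: c_4 = r_4 − e = 11 − 10 ≡ 1 (mod 13). Hence c = [9, 3, 0, 1, 12].
  Check: interpolating c through the α_i gives m(x) = 10 + 11·x (degree < 2) with m(α_i) = c_i for every i, so c is indeed a codeword.


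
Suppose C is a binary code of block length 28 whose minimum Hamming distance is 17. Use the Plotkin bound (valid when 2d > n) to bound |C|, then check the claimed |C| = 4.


Plotkin bound M ≤ 4; given |C| = 4 ≤ bound (satisfied).

Check applicability: 2d = 34, n = 28.
2d − n = 6 > 0, so Plotkin applies.
Compute d/(2d−n) = 17/6 ≈ 2.8333.
⌊d/(2d−n)⌋ = 2.
Plotkin bound: M ≤ 2·2 = 4.
Given |C| = 4, check: satisfied.
This |C| is at the Plotkin bound.


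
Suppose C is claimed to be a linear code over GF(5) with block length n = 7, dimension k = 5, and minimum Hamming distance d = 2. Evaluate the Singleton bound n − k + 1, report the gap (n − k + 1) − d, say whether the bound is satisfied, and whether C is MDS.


Singleton RHS = n − k + 1 = 3, slack = 1, bound satisfied, not MDS.

Singleton bound: d ≤ n − k + 1.
Here n = 7, k = 5, so n − k + 1 = 3.
Given d = 2, check d ≤ 3: YES.
Slack = (n − k + 1) − d = 1.
The code is NOT MDS (slack = 1 > 0).
Description: the claimed parameters are [7, 5, 2]_5; such a code would be non-MDS.


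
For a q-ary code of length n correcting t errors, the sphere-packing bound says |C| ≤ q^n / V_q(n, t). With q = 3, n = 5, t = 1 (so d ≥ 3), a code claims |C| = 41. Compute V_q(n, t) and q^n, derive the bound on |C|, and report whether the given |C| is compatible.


V_q(n, t) = 11, q^n = 243, Hamming bound = 22, |C| = 41 > bound (violated).

Step 1: Compute V_q(n, t) = Σ_{j=0}^1 C(n, j) (q−1)^j.
  j = 0: C(5,0)·(2)^0 = 1·1 = 1.
  j = 1: C(5,1)·(2)^1 = 5·2 = 10.
  V_q(n, t) = 1 + 10 = 11.
Step 2: q^n = 3^5 = 243.
Step 3: Hamming bound ⌊q^n / V_q(n,t)⌋ = ⌊243/11⌋ = 22.
Step 4: Compare |C| = 41 to 22: violated.
The claimed |C| lies above the Hamming bound, so no 3-ary code of length 5 with d ≥ 3 can have 41 codewords.


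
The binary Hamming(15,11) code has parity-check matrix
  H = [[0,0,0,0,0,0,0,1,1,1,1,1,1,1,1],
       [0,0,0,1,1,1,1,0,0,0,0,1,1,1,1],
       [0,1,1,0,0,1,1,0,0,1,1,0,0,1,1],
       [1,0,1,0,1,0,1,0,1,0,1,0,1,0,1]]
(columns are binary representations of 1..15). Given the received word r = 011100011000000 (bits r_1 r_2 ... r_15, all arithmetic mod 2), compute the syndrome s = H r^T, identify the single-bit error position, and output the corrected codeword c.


s = (0, 1, 0, 0)^T, error position = 4, corrected codeword c = 011000011000000

Compute s = H r^T mod 2 one row at a time:
  s_1 = 1 + 1 + 0 + 0 + 0 + 0 + 0 + 0 = 2 ≡ 0 (mod 2).
  s_2 = 1 + 0 + 0 + 0 + 0 + 0 + 0 + 0 = 1 ≡ 1 (mod 2).
  s_3 = 1 + 1 + 0 + 0 + 0 + 0 + 0 + 0 = 2 ≡ 0 (mod 2).
  s_4 = 0 + 1 + 0 + 0 + 1 + 0 + 0 + 0 = 2 ≡ 0 (mod 2).
s = (0, 1, 0, 0)^T — this equals column 4 of H (binary 0100), so error is at position 4.
Correct: flip bit 4 of r = 011100011000000 to get c = 011000011000000.


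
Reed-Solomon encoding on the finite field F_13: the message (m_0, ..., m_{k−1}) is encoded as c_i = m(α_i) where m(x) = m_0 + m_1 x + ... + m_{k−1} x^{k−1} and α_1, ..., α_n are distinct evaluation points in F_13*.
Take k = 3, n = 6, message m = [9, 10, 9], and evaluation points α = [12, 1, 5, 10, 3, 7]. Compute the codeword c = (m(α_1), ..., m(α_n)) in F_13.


c = [8, 2, 11, 8, 3, 0]

Message polynomial: m(x) = 9 + 10·x + 9·x^2 (mod 13).
For each evaluation point α_i, compute m(α_i) mod 13:
  α_1 = 12: Horner steps 9 → 1 → 8, so m(12) = 8.
  α_2 = 1: Horner steps 9 → 6 → 2, so m(1) = 2.
  α_3 = 5: Horner steps 9 → 3 → 11, so m(5) = 11.
  α_4 = 10: Horner steps 9 → 9 → 8, so m(10) = 8.
  α_5 = 3: Horner steps 9 → 11 → 3, so m(3) = 3.
  α_6 = 7: Horner steps 9 → 8 → 0, so m(7) = 0.
Codeword c = [8, 2, 11, 8, 3, 0] ∈ F_13^6.


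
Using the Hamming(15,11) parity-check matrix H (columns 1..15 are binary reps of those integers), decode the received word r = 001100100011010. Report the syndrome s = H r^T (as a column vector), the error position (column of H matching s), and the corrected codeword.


s = (1, 0, 0, 1)^T, error position = 9, corrected codeword c = 001100101011010

Compute s = H r^T mod 2 one row at a time:
  s_1 = 0 + 0 + 0 + 1 + 1 + 0 + 1 + 0 = 3 ≡ 1 (mod 2).
  s_2 = 1 + 0 + 0 + 1 + 1 + 0 + 1 + 0 = 4 ≡ 0 (mod 2).
  s_3 = 0 + 1 + 0 + 1 + 0 + 1 + 1 + 0 = 4 ≡ 0 (mod 2).
  s_4 = 0 + 1 + 0 + 1 + 0 + 1 + 0 + 0 = 3 ≡ 1 (mod 2).
s = (1, 0, 0, 1)^T — this equals column 9 of H (binary 1001), so error is at position 9.
Correct: flip bit 9 of r = 001100100011010 to get c = 001100101011010.


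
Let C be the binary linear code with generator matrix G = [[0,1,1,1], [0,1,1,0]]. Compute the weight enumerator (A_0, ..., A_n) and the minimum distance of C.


Weight distribution: A_0 = 1, A_1 = 1, A_2 = 1, A_3 = 1. Minimum distance d = 1.

Enumerate all 2^2 = 4 messages m ∈ F_2^2.
For each, compute codeword c = mG in F_2^4, then tally its weight.
  m = 00 → c = 0000, weight = 0.
  m = 10 → c = 0111, weight = 3.
  m = 01 → c = 0110, weight = 2.
  m = 11 → c = 0001, weight = 1.
Tally weights:
  weight 0: 1 codewords.
  weight 1: 1 codewords.
  weight 2: 1 codewords.
  weight 3: 1 codewords.
Minimum distance d = smallest w > 0 with A_w > 0 = 1.
Sanity: Σ A_w = 4 = 2^2 = 4 ✓.


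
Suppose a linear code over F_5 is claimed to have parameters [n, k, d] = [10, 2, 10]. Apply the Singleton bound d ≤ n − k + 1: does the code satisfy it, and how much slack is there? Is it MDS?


Singleton RHS = n − k + 1 = 9, slack = -1, bound violated (no such code; not MDS).

Singleton bound: d ≤ n − k + 1.
Here n = 10, k = 2, so n − k + 1 = 9.
Given d = 10, check d ≤ 9: NO.
Slack = (n − k + 1) − d = -1.
The slack is negative: d = 10 exceeds n − k + 1 = 9 by 1, so the Singleton bound is violated and no linear [10, 2, 10]_5 code can exist. In particular it is not MDS (MDS requires d = n − k + 1 exactly).
Description: the claimed parameters are [10, 2, 10]_5; such a code would be impossible (violates the Singleton bound).


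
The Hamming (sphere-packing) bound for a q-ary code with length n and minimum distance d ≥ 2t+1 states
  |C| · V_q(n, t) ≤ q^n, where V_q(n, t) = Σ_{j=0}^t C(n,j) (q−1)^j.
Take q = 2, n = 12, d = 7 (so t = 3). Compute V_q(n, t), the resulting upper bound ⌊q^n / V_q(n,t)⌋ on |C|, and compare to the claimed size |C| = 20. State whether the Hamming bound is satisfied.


V_q(n, t) = 299, q^n = 4096, Hamming bound = 13, |C| = 20 > bound (violated).

Step 1: Compute V_q(n, t) = Σ_{j=0}^3 C(n, j) (q−1)^j.
  j = 0: C(12,0)·(1)^0 = 1·1 = 1.
  j = 1: C(12,1)·(1)^1 = 12·1 = 12.
  j = 2: C(12,2)·(1)^2 = 66·1 = 66.
  j = 3: C(12,3)·(1)^3 = 220·1 = 220.
  V_q(n, t) = 1 + 12 + 66 + 220 = 299.
Step 2: q^n = 2^12 = 4096.
Step 3: Hamming bound ⌊q^n / V_q(n,t)⌋ = ⌊4096/299⌋ = 13.
Step 4: Compare |C| = 20 to 13: violated.
The claimed |C| lies above the Hamming bound, so no 2-ary code of length 12 with d ≥ 7 can have 20 codewords.


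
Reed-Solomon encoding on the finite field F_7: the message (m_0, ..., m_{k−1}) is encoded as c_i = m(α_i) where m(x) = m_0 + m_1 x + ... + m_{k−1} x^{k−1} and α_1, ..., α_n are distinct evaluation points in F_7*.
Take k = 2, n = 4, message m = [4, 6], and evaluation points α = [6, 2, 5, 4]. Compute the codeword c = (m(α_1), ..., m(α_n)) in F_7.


c = [5, 2, 6, 0]

Message polynomial: m(x) = 4 + 6·x (mod 7).
For each evaluation point α_i, compute m(α_i) mod 7:
  α_1 = 6: Horner steps 6 → 5, so m(6) = 5.
  α_2 = 2: Horner steps 6 → 2, so m(2) = 2.
  α_3 = 5: Horner steps 6 → 6, so m(5) = 6.
  α_4 = 4: Horner steps 6 → 0, so m(4) = 0.
Codeword c = [5, 2, 6, 0] ∈ F_7^4.


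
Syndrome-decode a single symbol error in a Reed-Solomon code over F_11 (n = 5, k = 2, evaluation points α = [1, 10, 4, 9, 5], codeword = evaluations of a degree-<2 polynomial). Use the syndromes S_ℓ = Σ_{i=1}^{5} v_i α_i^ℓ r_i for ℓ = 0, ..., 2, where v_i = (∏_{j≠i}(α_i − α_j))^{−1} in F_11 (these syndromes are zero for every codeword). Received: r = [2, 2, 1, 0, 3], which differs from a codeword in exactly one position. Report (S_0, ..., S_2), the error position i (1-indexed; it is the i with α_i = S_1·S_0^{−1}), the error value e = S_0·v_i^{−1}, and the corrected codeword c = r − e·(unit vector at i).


S = (3, 3, 3), error at position 1, error magnitude e = 7, c = [6, 2, 1, 0, 3].

Step 1: column multipliers v_i = (∏_{j≠i}(α_i − α_j))^{−1} mod 11.
  i = 1 (α = 1): (1−10)(1−4)(1−9)(1−5) = (−9)·(−3)·(−8)·(−4) = 864 ≡ 6, so v_1 = 6^{−1} = 2 (mod 11).
  i = 2 (α = 10): (10−1)(10−4)(10−9)(10−5) = 9·6·1·5 = 270 ≡ 6, so v_2 = 6^{−1} = 2 (mod 11).
  i = 3 (α = 4): (4−1)(4−10)(4−9)(4−5) = 3·(−6)·(−5)·(−1) = −90 ≡ 9, so v_3 = 9^{−1} = 5 (mod 11).
  i = 4 (α = 9): (9−1)(9−10)(9−4)(9−5) = 8·(−1)·5·4 = −160 ≡ 5, so v_4 = 5^{−1} = 9 (mod 11).
  i = 5 (α = 5): (5−1)(5−10)(5−4)(5−9) = 4·(−5)·1·(−4) = 80 ≡ 3, so v_5 = 3^{−1} = 4 (mod 11).
  v = [2, 2, 5, 9, 4].
Step 2: syndromes of r = [2, 2, 1, 0, 3] (all sums mod 11).
  S_0 = Σ v_i r_i = 2·2 + 2·2 + 5·1 + 9·0 + 4·3 = 25 ≡ 3.
  S_1 = Σ v_i α_i r_i = 2·1·2 + 2·10·2 + 5·4·1 + 9·9·0 + 4·5·3 = 124 ≡ 3.
  α_i^2 mod 11 = [1, 1, 5, 4, 3].
  S_2 = Σ v_i α_i^2 r_i = 2·1·2 + 2·1·2 + 5·5·1 + 9·4·0 + 4·3·3 = 69 ≡ 3.
  S = (3, 3, 3) ≠ 0, so r is not a codeword (an error is present).
Step 3: locate the error. For a single error e at position i, S_ℓ = v_i·e·α_i^ℓ, so α_err = S_1/S_0.
  S_0^{−1} = 3^{−1} = 4 (mod 11), so α_err = 3·4 = 12 ≡ 1 = α_1. Error position i = 1.
  Consistency check: S_2/S_1 = 3·4 = 12 ≡ 1 = α_err ✓ (single-error assumption holds).
Step 4: error magnitude e = S_0/v_1 = S_0·∏_{j≠1}(α_1 − α_j) = 3·6 = 18 ≡ 7 (mod 11).
Step 5: correct position 1: c_1 = r_1 − e = 2 − 7 ≡ 6 (mod 11). Hence c = [6, 2, 1, 0, 3].
  Check: interpolating c through the α_i gives m(x) = 4 + 2·x (degree < 2) with m(α_i) = c_i for every i, so c is indeed a codeword.


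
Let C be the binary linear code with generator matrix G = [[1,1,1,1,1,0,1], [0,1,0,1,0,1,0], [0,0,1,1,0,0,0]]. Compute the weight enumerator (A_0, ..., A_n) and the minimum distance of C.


Weight distribution: A_0 = 1, A_2 = 1, A_3 = 2, A_4 = 1, A_5 = 2, A_6 = 1. Minimum distance d = 2.

Enumerate all 2^3 = 8 messages m ∈ F_2^3.
For each, compute codeword c = mG in F_2^7, then tally its weight.
  m = 000 → c = 0000000, weight = 0.
  m = 100 → c = 1111101, weight = 6.
  m = 010 → c = 0101010, weight = 3.
  m = 110 → c = 1010111, weight = 5.
  m = 001 → c = 0011000, weight = 2.
  m = 101 → c = 1100101, weight = 4.
  m = 011 → c = 0110010, weight = 3.
  m = 111 → c = 1001111, weight = 5.
Tally weights:
  weight 0: 1 codewords.
  weight 2: 1 codewords.
  weight 3: 2 codewords.
  weight 4: 1 codewords.
  weight 5: 2 codewords.
  weight 6: 1 codewords.
Minimum distance d = smallest w > 0 with A_w > 0 = 2.
Sanity: Σ A_w = 8 = 2^3 = 8 ✓.


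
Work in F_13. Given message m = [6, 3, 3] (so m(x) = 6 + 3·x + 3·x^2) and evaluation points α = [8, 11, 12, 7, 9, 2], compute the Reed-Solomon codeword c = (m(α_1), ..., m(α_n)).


c = [1, 12, 6, 5, 3, 11]

Message polynomial: m(x) = 6 + 3·x + 3·x^2 (mod 13).
For each evaluation point α_i, compute m(α_i) mod 13:
  α_1 = 8: Horner steps 3 → 1 → 1, so m(8) = 1.
  α_2 = 11: Horner steps 3 → 10 → 12, so m(11) = 12.
  α_3 = 12: Horner steps 3 → 0 → 6, so m(12) = 6.
  α_4 = 7: Horner steps 3 → 11 → 5, so m(7) = 5.
  α_5 = 9: Horner steps 3 → 4 → 3, so m(9) = 3.
  α_6 = 2: Horner steps 3 → 9 → 11, so m(2) = 11.
Codeword c = [1, 12, 6, 5, 3, 11] ∈ F_13^6.


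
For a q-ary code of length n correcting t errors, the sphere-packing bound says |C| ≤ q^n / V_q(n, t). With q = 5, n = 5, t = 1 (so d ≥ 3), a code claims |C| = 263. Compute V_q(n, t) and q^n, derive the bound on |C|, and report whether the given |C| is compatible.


V_q(n, t) = 21, q^n = 3125, Hamming bound = 148, |C| = 263 > bound (violated).

Step 1: Compute V_q(n, t) = Σ_{j=0}^1 C(n, j) (q−1)^j.
  j = 0: C(5,0)·(4)^0 = 1·1 = 1.
  j = 1: C(5,1)·(4)^1 = 5·4 = 20.
  V_q(n, t) = 1 + 20 = 21.
Step 2: q^n = 5^5 = 3125.
Step 3: Hamming bound ⌊q^n / V_q(n,t)⌋ = ⌊3125/21⌋ = 148.
Step 4: Compare |C| = 263 to 148: violated.
The claimed |C| lies above the Hamming bound, so no 5-ary code of length 5 with d ≥ 3 can have 263 codewords.


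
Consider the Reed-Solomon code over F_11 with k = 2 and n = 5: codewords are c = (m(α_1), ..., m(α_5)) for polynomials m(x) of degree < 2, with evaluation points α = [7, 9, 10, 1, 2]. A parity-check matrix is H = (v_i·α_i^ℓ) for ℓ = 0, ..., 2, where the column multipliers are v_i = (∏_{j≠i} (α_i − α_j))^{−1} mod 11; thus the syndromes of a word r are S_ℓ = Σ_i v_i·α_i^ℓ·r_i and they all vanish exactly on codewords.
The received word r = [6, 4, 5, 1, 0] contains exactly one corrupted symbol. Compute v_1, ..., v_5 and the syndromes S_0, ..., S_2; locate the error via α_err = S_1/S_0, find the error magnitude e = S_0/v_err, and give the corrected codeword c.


S = (5, 6, 5), error at position 3, error magnitude e = 2, c = [6, 4, 3, 1, 0].

Step 1: column multipliers v_i = (∏_{j≠i}(α_i − α_j))^{−1} mod 11.
  i = 1 (α = 7): (7−9)(7−10)(7−1)(7−2) = (−2)·(−3)·6·5 = 180 ≡ 4, so v_1 = 4^{−1} = 3 (mod 11).
  i = 2 (α = 9): (9−7)(9−10)(9−1)(9−2) = 2·(−1)·8·7 = −112 ≡ 9, so v_2 = 9^{−1} = 5 (mod 11).
  i = 3 (α = 10): (10−7)(10−9)(10−1)(10−2) = 3·1·9·8 = 216 ≡ 7, so v_3 = 7^{−1} = 8 (mod 11).
  i = 4 (α = 1): (1−7)(1−9)(1−10)(1−2) = (−6)·(−8)·(−9)·(−1) = 432 ≡ 3, so v_4 = 3^{−1} = 4 (mod 11).
  i = 5 (α = 2): (2−7)(2−9)(2−10)(2−1) = (−5)·(−7)·(−8)·1 = −280 ≡ 6, so v_5 = 6^{−1} = 2 (mod 11).
  v = [3, 5, 8, 4, 2].
Step 2: syndromes of r = [6, 4, 5, 1, 0] (all sums mod 11).
  S_0 = Σ v_i r_i = 3·6 + 5·4 + 8·5 + 4·1 + 2·0 = 82 ≡ 5.
  S_1 = Σ v_i α_i r_i = 3·7·6 + 5·9·4 + 8·10·5 + 4·1·1 + 2·2·0 = 710 ≡ 6.
  α_i^2 mod 11 = [5, 4, 1, 1, 4].
  S_2 = Σ v_i α_i^2 r_i = 3·5·6 + 5·4·4 + 8·1·5 + 4·1·1 + 2·4·0 = 214 ≡ 5.
  S = (5, 6, 5) ≠ 0, so r is not a codeword (an error is present).
Step 3: locate the error. For a single error e at position i, S_ℓ = v_i·e·α_i^ℓ, so α_err = S_1/S_0.
  S_0^{−1} = 5^{−1} = 9 (mod 11), so α_err = 6·9 = 54 ≡ 10 = α_3. Error position i = 3.
  Consistency check: S_2/S_1 = 5·2 = 10 ≡ 10 = α_err ✓ (single-error assumption holds).
Step 4: error magnitude e = S_0/v_3 = S_0·∏_{j≠3}(α_3 − α_j) = 5·7 = 35 ≡ 2 (mod 11).
Step 5: correct position 3: c_3 = r_3 − e = 5 − 2 ≡ 3 (mod 11). Hence c = [6, 4, 3, 1, 0].
  Check: interpolating c through the α_i gives m(x) = 2 + 10·x (degree < 2) with m(α_i) = c_i for every i, so c is indeed a codeword.


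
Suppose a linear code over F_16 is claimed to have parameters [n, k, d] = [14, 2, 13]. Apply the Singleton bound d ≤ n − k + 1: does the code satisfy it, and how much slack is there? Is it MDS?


Singleton RHS = n − k + 1 = 13, slack = 0, bound satisfied, MDS.

Singleton bound: d ≤ n − k + 1.
Here n = 14, k = 2, so n − k + 1 = 13.
Given d = 13, check d ≤ 13: YES.
Slack = (n − k + 1) − d = 0.
The code is MDS (slack = 0).
Description: the claimed parameters are [14, 2, 13]_16; such a code would be MDS (meets Singleton bound).


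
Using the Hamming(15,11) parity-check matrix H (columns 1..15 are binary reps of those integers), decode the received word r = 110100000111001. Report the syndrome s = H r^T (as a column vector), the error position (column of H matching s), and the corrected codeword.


s = (0, 1, 0, 1)^T, error position = 5, corrected codeword c = 110110000111001

Compute s = H r^T mod 2 one row at a time:
  s_1 = 0 + 0 + 1 + 1 + 1 + 0 + 0 + 1 = 4 ≡ 0 (mod 2).
  s_2 = 1 + 0 + 0 + 0 + 1 + 0 + 0 + 1 = 3 ≡ 1 (mod 2).
  s_3 = 1 + 0 + 0 + 0 + 1 + 1 + 0 + 1 = 4 ≡ 0 (mod 2).
  s_4 = 1 + 0 + 0 + 0 + 0 + 1 + 0 + 1 = 3 ≡ 1 (mod 2).
s = (0, 1, 0, 1)^T — this equals column 5 of H (binary 0101), so error is at position 5.
Correct: flip bit 5 of r = 110100000111001 to get c = 110110000111001.
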